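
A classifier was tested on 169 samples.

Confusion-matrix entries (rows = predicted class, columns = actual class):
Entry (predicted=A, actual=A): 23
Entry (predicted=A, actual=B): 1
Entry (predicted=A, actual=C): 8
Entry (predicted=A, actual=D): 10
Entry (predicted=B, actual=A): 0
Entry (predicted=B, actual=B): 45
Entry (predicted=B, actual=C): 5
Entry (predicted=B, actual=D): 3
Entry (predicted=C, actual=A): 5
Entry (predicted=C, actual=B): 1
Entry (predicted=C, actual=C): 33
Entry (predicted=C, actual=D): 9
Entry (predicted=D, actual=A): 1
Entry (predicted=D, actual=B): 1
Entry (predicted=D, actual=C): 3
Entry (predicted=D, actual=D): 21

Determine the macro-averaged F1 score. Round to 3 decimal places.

0.707

Per-class F1 score (2·TP/(2·TP+FP+FN)):
  A: TP=23, FP=1+8+10=19, FN=0+5+1=6 → 46/71 = 0.6479
  B: TP=45, FP=0+5+3=8, FN=1+1+1=3 → 90/101 = 0.8911
  C: TP=33, FP=5+1+9=15, FN=8+5+3=16 → 66/97 = 0.6804
  D: TP=21, FP=1+1+3=5, FN=10+3+9=22 → 42/69 = 0.6087
Macro-F1 score = mean = (0.6479 + 0.8911 + 0.6804 + 0.6087) / 4 = 0.707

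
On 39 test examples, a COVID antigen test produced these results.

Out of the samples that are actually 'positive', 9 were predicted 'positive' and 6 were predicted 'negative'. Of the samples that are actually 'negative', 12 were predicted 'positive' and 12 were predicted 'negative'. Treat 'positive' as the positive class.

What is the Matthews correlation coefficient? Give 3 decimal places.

0.098

MCC = (TP·TN − FP·FN) / √((TP+FP)(TP+FN)(TN+FP)(TN+FN))
Numerator = 9·12 − 12·6 = 36
Denominator = √(21·15·24·18) = √136080 = 368.8902
MCC = 36 / 368.8902 = 0.098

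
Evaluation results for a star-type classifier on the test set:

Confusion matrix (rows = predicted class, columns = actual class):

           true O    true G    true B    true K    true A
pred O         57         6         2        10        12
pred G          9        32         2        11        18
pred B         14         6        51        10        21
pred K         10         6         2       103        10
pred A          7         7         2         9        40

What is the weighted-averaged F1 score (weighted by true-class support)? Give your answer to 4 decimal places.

0.6169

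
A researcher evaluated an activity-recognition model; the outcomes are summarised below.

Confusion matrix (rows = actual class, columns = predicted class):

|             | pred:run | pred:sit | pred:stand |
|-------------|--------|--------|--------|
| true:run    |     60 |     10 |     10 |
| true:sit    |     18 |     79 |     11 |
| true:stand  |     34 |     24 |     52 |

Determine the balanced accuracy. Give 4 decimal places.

0.6514

Balanced accuracy = mean of per-class recall.
  run: recall = 60/80 = 0.75000
  sit: recall = 79/108 = 0.73148
  stand: recall = 52/110 = 0.47273
Mean = (0.75000 + 0.73148 + 0.47273) / 3 = 0.6514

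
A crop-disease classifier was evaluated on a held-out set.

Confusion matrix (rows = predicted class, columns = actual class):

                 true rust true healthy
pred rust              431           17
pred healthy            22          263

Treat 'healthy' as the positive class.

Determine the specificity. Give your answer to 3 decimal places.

0.951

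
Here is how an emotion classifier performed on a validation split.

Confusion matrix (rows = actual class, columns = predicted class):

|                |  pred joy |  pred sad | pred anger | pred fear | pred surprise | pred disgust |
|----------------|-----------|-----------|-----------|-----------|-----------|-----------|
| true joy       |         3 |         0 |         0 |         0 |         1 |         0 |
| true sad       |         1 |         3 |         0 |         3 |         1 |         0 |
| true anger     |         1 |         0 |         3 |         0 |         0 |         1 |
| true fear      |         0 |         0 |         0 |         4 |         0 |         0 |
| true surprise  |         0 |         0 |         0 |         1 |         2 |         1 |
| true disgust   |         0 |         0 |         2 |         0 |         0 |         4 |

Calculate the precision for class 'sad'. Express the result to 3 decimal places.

1.000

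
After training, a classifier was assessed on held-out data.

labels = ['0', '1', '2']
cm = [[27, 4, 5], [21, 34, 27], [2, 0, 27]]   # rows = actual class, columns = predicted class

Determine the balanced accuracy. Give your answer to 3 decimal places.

0.699

Balanced accuracy = mean of per-class recall.
  0: recall = 27/36 = 0.7500
  1: recall = 34/82 = 0.4146
  2: recall = 27/29 = 0.9310
Mean = (0.7500 + 0.4146 + 0.9310) / 3 = 0.699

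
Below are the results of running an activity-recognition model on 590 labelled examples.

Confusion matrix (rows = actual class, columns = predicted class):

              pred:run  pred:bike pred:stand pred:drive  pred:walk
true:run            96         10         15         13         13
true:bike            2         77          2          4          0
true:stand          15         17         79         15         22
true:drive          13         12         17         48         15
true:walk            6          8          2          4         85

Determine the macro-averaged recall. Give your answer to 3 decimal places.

0.672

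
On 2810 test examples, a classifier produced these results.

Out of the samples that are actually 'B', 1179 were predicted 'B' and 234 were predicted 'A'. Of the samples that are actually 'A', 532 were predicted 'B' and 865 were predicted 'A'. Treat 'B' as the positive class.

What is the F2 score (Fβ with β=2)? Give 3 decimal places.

Fβ = (1+β²)·TP / ((1+β²)·TP + β²·FN + FP), with β²=4
= 5·1179 / (5·1179 + 4·234 + 532) = 0.801

0.801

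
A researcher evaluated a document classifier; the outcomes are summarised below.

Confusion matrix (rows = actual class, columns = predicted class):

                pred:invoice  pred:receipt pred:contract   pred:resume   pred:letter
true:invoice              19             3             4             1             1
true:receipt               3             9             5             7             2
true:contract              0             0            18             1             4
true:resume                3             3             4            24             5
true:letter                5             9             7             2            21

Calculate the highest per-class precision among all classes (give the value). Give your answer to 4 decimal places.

0.6857

Per-class precision (TP/(TP+FP)):
  invoice: TP=19, FP=3+0+3+5=11 → 19/30 = 0.63333
  receipt: TP=9, FP=3+0+3+9=15 → 9/24 = 0.37500
  contract: TP=18, FP=4+5+4+7=20 → 18/38 = 0.47368
  resume: TP=24, FP=1+7+1+2=11 → 24/35 = 0.68571
  letter: TP=21, FP=1+2+4+5=12 → 21/33 = 0.63636
Highest is class 'resume' with precision = 0.6857.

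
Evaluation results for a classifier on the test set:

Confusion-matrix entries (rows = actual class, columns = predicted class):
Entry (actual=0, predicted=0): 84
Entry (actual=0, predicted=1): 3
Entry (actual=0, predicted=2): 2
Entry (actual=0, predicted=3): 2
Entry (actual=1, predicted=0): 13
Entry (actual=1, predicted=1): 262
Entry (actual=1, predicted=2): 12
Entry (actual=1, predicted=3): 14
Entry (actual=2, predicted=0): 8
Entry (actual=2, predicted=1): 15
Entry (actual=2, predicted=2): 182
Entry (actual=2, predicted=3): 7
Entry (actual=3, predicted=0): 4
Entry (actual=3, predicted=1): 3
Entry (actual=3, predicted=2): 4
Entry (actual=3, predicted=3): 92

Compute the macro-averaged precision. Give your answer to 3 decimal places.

Per-class precision (TP/(TP+FP)):
  0: TP=84, FP=13+8+4=25 → 84/109 = 0.7706
  1: TP=262, FP=3+15+3=21 → 262/283 = 0.9258
  2: TP=182, FP=2+12+4=18 → 182/200 = 0.9100
  3: TP=92, FP=2+14+7=23 → 92/115 = 0.8000
Macro-precision = mean = (0.7706 + 0.9258 + 0.9100 + 0.8000) / 4 = 0.852

0.852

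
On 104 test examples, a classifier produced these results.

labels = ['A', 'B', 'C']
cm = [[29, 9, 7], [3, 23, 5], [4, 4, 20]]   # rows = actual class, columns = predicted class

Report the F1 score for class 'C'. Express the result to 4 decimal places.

0.6667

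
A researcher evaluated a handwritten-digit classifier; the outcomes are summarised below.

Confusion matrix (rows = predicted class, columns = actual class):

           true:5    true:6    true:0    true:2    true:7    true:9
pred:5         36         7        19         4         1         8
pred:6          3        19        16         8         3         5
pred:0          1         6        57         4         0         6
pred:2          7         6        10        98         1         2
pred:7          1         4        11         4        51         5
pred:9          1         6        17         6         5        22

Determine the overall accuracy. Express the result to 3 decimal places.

Accuracy = trace / total = (36+19+57+98+51+22=283) / 460 = 283/460 = 0.615

0.615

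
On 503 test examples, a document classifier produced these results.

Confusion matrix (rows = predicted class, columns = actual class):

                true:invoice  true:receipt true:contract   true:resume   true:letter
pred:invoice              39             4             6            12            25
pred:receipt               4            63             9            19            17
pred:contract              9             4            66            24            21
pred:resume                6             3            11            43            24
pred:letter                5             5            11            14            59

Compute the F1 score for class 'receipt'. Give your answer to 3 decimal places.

Take TP from the diagonal, FP from the rest of the 'receipt' prediction marginal, FN from the rest of the 'receipt' actual marginal.
F1 score = 2·TP/(2·TP+FP+FN).
receipt: TP=63, FP=4+9+19+17=49, FN=4+4+3+5=16 → 126/191 = 0.6597

0.660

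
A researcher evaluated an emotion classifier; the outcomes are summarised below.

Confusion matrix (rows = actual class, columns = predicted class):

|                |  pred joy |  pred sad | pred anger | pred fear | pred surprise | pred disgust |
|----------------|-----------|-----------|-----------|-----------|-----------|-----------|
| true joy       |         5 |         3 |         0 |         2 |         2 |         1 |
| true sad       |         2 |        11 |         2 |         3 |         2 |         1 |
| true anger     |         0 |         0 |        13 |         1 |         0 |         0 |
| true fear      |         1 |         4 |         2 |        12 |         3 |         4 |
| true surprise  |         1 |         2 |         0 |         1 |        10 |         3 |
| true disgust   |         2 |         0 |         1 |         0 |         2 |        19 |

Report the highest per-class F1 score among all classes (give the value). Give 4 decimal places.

0.8125

Per-class F1 score (2·TP/(2·TP+FP+FN)):
  joy: TP=5, FP=2+0+1+1+2=6, FN=3+0+2+2+1=8 → 10/24 = 0.41667
  sad: TP=11, FP=3+0+4+2+0=9, FN=2+2+3+2+1=10 → 22/41 = 0.53659
  anger: TP=13, FP=0+2+2+0+1=5, FN=0+0+1+0+0=1 → 26/32 = 0.81250
  fear: TP=12, FP=2+3+1+1+0=7, FN=1+4+2+3+4=14 → 24/45 = 0.53333
  surprise: TP=10, FP=2+2+0+3+2=9, FN=1+2+0+1+3=7 → 20/36 = 0.55556
  disgust: TP=19, FP=1+1+0+4+3=9, FN=2+0+1+0+2=5 → 38/52 = 0.73077
Highest is class 'anger' with F1 score = 0.8125.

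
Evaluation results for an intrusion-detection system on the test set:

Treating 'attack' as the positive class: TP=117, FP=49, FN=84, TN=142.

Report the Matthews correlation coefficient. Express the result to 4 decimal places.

0.3293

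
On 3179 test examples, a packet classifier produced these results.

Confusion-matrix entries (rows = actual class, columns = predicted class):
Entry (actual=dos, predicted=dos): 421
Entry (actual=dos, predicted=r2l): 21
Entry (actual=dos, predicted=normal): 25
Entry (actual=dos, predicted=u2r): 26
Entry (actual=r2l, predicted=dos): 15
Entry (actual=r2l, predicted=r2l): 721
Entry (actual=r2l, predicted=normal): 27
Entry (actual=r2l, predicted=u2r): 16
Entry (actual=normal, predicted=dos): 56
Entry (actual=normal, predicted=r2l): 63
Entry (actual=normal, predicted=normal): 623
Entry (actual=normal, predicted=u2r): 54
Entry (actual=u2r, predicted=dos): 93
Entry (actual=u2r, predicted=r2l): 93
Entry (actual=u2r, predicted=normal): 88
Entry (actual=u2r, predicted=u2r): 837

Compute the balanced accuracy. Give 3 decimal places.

0.829

Balanced accuracy = mean of per-class recall.
  dos: recall = 421/493 = 0.8540
  r2l: recall = 721/779 = 0.9255
  normal: recall = 623/796 = 0.7827
  u2r: recall = 837/1111 = 0.7534
Mean = (0.8540 + 0.9255 + 0.7827 + 0.7534) / 4 = 0.829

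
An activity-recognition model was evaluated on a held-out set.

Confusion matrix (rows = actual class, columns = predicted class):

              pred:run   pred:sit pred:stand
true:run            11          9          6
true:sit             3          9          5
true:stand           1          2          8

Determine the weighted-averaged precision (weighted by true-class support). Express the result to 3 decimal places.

0.581

Per-class precision (TP/(TP+FP)):
  run: TP=11, FP=3+1=4 → 11/15 = 0.7333
  sit: TP=9, FP=9+2=11 → 9/20 = 0.4500
  stand: TP=8, FP=6+5=11 → 8/19 = 0.4211
Weighted-precision = Σ (supportᵢ/N)·precisionᵢ with N=54: (26/54)·0.7333 + (17/54)·0.4500 + (11/54)·0.4211 = 0.581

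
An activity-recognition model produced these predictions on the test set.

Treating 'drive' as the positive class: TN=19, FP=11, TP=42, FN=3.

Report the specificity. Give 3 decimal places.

Specificity = TN/(TN+FP) = 19/(19+11) = 0.633

0.633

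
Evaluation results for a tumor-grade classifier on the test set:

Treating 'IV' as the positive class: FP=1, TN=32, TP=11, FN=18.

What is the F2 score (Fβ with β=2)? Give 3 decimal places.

0.430

Fβ = (1+β²)·TP / ((1+β²)·TP + β²·FN + FP), with β²=4
= 5·11 / (5·11 + 4·18 + 1) = 0.430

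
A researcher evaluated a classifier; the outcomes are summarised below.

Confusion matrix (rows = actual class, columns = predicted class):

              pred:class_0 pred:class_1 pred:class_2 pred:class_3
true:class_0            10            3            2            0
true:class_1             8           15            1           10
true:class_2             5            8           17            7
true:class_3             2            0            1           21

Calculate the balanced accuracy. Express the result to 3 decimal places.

Balanced accuracy = mean of per-class recall.
  class_0: recall = 10/15 = 0.6667
  class_1: recall = 15/34 = 0.4412
  class_2: recall = 17/37 = 0.4595
  class_3: recall = 21/24 = 0.8750
Mean = (0.6667 + 0.4412 + 0.4595 + 0.8750) / 4 = 0.611

0.611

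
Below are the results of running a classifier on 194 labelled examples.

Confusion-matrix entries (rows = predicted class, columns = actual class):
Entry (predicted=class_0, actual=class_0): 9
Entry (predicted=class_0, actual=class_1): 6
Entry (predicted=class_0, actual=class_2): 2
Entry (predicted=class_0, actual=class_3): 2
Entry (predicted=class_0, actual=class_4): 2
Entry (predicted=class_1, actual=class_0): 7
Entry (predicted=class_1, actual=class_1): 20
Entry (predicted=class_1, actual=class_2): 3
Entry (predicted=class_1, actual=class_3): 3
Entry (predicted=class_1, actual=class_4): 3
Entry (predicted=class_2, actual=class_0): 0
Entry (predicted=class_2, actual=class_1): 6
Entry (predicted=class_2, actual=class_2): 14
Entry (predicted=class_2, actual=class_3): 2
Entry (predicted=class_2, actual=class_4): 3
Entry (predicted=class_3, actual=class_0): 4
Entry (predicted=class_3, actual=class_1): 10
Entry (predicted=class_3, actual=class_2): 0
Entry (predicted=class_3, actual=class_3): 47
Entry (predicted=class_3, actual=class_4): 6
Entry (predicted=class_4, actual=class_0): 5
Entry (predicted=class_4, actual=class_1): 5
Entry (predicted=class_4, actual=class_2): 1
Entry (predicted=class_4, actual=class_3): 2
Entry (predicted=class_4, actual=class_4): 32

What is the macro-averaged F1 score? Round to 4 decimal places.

Per-class F1 score (2·TP/(2·TP+FP+FN)):
  class_0: TP=9, FP=6+2+2+2=12, FN=7+0+4+5=16 → 18/46 = 0.39130
  class_1: TP=20, FP=7+3+3+3=16, FN=6+6+10+5=27 → 40/83 = 0.48193
  class_2: TP=14, FP=0+6+2+3=11, FN=2+3+0+1=6 → 28/45 = 0.62222
  class_3: TP=47, FP=4+10+0+6=20, FN=2+3+2+2=9 → 94/123 = 0.76423
  class_4: TP=32, FP=5+5+1+2=13, FN=2+3+3+6=14 → 64/91 = 0.70330
Macro-F1 score = mean = (0.39130 + 0.48193 + 0.62222 + 0.76423 + 0.70330) / 5 = 0.5926

0.5926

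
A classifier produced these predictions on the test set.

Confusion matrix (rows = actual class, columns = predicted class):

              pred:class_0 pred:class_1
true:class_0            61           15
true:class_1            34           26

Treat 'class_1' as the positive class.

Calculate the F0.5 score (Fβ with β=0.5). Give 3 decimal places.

0.580

Fβ = (1+β²)·TP / ((1+β²)·TP + β²·FN + FP), with β²=1/4
= 1.25·26 / (1.25·26 + 0.25·34 + 15) = 0.580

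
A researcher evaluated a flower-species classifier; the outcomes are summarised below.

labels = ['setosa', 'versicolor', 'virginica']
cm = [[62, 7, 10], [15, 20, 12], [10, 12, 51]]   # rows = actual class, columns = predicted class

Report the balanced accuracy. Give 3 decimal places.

0.636

Balanced accuracy = mean of per-class recall.
  setosa: recall = 62/79 = 0.7848
  versicolor: recall = 20/47 = 0.4255
  virginica: recall = 51/73 = 0.6986
Mean = (0.7848 + 0.4255 + 0.6986) / 3 = 0.636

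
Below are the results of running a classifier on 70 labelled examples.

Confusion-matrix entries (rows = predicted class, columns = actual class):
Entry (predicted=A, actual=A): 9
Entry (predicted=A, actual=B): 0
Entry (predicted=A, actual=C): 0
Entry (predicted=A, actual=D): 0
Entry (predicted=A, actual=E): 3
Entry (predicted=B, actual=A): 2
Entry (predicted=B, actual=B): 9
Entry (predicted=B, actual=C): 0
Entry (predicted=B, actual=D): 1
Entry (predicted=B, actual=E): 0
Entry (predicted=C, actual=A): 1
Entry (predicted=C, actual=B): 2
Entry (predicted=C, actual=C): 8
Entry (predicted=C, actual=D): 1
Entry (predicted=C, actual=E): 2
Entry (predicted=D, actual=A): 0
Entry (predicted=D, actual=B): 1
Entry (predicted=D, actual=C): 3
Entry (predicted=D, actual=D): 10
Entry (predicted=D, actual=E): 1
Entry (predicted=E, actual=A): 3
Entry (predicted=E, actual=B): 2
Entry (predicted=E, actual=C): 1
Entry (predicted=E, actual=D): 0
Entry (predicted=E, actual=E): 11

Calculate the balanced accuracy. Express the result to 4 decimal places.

Balanced accuracy = mean of per-class recall.
  A: recall = 9/15 = 0.60000
  B: recall = 9/14 = 0.64286
  C: recall = 8/12 = 0.66667
  D: recall = 10/12 = 0.83333
  E: recall = 11/17 = 0.64706
Mean = (0.60000 + 0.64286 + 0.66667 + 0.83333 + 0.64706) / 5 = 0.6780

0.6780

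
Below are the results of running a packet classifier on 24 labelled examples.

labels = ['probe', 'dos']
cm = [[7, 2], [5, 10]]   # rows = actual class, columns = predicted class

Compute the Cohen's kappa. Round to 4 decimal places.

0.4167

Observed agreement pₒ = trace/N = 17/24 = 0.70833
Expected agreement pₑ = Σ (rowᵢ·colᵢ)/N² = (9·12 + 15·12)/24² = 0.50000
κ = (pₒ − pₑ)/(1 − pₑ) = (0.70833 − 0.50000)/(1 − 0.50000) = 0.4167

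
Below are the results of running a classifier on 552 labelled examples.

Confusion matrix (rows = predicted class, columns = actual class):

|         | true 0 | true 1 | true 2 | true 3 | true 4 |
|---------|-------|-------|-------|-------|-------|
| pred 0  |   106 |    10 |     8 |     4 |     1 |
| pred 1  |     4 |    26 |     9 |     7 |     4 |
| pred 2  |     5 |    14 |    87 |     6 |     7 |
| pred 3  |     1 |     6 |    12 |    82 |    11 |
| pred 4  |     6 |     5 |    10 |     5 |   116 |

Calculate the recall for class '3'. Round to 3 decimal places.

One-vs-rest for '3': TP = diagonal; FP = other classes predicted '3'; FN = '3' predicted as other.
recall = TP/(TP+FN).
3: TP=82, FN=4+7+6+5=22 → 82/104 = 0.7885

0.788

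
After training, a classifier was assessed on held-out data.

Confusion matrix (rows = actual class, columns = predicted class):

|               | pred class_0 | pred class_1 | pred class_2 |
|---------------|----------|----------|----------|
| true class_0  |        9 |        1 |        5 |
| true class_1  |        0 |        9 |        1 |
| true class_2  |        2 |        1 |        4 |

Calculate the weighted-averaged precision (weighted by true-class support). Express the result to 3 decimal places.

0.727

Per-class precision (TP/(TP+FP)):
  class_0: TP=9, FP=0+2=2 → 9/11 = 0.8182
  class_1: TP=9, FP=1+1=2 → 9/11 = 0.8182
  class_2: TP=4, FP=5+1=6 → 4/10 = 0.4000
Weighted-precision = Σ (supportᵢ/N)·precisionᵢ with N=32: (15/32)·0.8182 + (10/32)·0.8182 + (7/32)·0.4000 = 0.727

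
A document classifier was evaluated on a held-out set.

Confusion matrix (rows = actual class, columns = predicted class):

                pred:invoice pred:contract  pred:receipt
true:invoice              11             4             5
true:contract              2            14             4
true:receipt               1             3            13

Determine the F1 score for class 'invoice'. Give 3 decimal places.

0.647

Take TP from the diagonal, FP from the rest of the 'invoice' prediction marginal, FN from the rest of the 'invoice' actual marginal.
F1 score = 2·TP/(2·TP+FP+FN).
invoice: TP=11, FP=2+1=3, FN=4+5=9 → 22/34 = 0.6471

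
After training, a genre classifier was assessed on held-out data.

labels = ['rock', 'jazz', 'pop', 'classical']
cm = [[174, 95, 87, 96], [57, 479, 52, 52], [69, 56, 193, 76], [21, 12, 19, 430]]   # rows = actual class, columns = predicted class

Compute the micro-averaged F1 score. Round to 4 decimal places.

0.6484

Micro-averaging pools counts across classes: ΣTP=1276, ΣFP=692, ΣFN=692.
Micro-F1 score = 2·TP/(2·TP+FP+FN) on pooled counts = 0.6484 (equals overall accuracy in single-label multiclass).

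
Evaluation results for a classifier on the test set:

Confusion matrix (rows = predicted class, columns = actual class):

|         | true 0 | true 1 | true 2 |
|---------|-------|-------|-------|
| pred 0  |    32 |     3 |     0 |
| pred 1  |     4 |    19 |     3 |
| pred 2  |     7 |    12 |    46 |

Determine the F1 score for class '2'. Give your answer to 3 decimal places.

Take TP from the diagonal, FP from the rest of the '2' prediction marginal, FN from the rest of the '2' actual marginal.
F1 score = 2·TP/(2·TP+FP+FN).
2: TP=46, FP=7+12=19, FN=0+3=3 → 92/114 = 0.8070

0.807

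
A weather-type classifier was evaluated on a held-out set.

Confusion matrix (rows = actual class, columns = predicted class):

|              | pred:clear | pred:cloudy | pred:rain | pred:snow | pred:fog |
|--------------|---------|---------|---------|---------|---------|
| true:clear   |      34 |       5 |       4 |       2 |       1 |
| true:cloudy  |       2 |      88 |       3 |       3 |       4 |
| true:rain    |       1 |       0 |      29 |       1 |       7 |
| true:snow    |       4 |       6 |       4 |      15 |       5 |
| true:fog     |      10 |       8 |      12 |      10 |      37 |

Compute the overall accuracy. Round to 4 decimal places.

0.6881

Accuracy = trace / total = (34+88+29+15+37=203) / 295 = 203/295 = 0.6881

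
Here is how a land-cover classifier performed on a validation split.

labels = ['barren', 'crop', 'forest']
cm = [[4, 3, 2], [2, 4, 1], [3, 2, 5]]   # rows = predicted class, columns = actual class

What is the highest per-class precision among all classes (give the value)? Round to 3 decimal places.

0.571

Per-class precision (TP/(TP+FP)):
  barren: TP=4, FP=3+2=5 → 4/9 = 0.4444
  crop: TP=4, FP=2+1=3 → 4/7 = 0.5714
  forest: TP=5, FP=3+2=5 → 5/10 = 0.5000
Highest is class 'crop' with precision = 0.571.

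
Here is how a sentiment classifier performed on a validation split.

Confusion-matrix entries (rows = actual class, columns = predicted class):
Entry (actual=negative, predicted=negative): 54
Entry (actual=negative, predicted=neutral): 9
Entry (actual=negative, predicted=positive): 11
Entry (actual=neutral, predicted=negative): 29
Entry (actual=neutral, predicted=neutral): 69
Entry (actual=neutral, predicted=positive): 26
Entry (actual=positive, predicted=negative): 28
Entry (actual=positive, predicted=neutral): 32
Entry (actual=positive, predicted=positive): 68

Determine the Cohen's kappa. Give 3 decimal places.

Observed agreement pₒ = trace/N = 191/326 = 0.5859
Expected agreement pₑ = Σ (rowᵢ·colᵢ)/N² = (74·111 + 124·110 + 128·105)/326² = 0.3321
κ = (pₒ − pₑ)/(1 − pₑ) = (0.5859 − 0.3321)/(1 − 0.3321) = 0.380

0.380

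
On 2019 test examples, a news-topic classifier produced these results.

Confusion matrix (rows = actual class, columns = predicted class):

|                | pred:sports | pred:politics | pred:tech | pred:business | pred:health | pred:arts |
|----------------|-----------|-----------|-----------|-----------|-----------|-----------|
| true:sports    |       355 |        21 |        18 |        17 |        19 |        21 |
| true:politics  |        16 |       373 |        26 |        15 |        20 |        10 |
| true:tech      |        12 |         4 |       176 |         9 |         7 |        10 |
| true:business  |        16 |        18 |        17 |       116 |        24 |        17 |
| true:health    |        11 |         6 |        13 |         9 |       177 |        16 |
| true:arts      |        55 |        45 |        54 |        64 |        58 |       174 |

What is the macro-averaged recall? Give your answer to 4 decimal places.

0.6854

Per-class recall (TP/(TP+FN)):
  sports: TP=355, FN=21+18+17+19+21=96 → 355/451 = 0.78714
  politics: TP=373, FN=16+26+15+20+10=87 → 373/460 = 0.81087
  tech: TP=176, FN=12+4+9+7+10=42 → 176/218 = 0.80734
  business: TP=116, FN=16+18+17+24+17=92 → 116/208 = 0.55769
  health: TP=177, FN=11+6+13+9+16=55 → 177/232 = 0.76293
  arts: TP=174, FN=55+45+54+64+58=276 → 174/450 = 0.38667
Macro-recall = mean = (0.78714 + 0.81087 + 0.80734 + 0.55769 + 0.76293 + 0.38667) / 6 = 0.6854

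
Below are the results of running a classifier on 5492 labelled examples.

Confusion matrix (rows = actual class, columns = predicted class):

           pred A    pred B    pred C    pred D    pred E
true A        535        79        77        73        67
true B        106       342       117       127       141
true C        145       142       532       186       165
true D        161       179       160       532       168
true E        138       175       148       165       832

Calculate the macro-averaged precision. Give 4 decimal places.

0.4956

Per-class precision (TP/(TP+FP)):
  A: TP=535, FP=106+145+161+138=550 → 535/1085 = 0.49309
  B: TP=342, FP=79+142+179+175=575 → 342/917 = 0.37296
  C: TP=532, FP=77+117+160+148=502 → 532/1034 = 0.51451
  D: TP=532, FP=73+127+186+165=551 → 532/1083 = 0.49123
  E: TP=832, FP=67+141+165+168=541 → 832/1373 = 0.60597
Macro-precision = mean = (0.49309 + 0.37296 + 0.51451 + 0.49123 + 0.60597) / 5 = 0.4956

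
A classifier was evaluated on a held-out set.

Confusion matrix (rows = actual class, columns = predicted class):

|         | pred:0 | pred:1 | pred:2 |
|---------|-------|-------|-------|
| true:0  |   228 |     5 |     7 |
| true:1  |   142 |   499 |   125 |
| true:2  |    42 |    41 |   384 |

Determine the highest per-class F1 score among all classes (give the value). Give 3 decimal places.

0.781

Per-class F1 score (2·TP/(2·TP+FP+FN)):
  0: TP=228, FP=142+42=184, FN=5+7=12 → 456/652 = 0.6994
  1: TP=499, FP=5+41=46, FN=142+125=267 → 998/1311 = 0.7613
  2: TP=384, FP=7+125=132, FN=42+41=83 → 768/983 = 0.7813
Highest is class '2' with F1 score = 0.781.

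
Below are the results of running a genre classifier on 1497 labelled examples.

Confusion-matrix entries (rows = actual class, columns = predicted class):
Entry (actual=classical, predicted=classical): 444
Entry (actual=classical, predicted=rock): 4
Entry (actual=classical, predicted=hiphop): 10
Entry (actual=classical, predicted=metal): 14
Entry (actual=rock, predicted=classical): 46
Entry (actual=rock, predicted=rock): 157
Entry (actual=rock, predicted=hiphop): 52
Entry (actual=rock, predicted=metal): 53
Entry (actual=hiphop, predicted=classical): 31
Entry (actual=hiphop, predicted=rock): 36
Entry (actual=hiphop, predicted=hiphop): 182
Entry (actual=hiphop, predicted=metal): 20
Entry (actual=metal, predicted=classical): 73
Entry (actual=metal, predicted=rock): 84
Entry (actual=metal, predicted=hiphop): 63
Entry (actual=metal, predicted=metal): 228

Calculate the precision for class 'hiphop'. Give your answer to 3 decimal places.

One-vs-rest for 'hiphop': TP = diagonal; FP = other classes predicted 'hiphop'; FN = 'hiphop' predicted as other.
precision = TP/(TP+FP).
hiphop: TP=182, FP=10+52+63=125 → 182/307 = 0.5928

0.593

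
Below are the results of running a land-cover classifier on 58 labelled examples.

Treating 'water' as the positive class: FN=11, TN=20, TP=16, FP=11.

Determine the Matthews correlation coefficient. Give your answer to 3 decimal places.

0.238

MCC = (TP·TN − FP·FN) / √((TP+FP)(TP+FN)(TN+FP)(TN+FN))
Numerator = 16·20 − 11·11 = 199
Denominator = √(27·27·31·31) = √700569 = 837.0000
MCC = 199 / 837.0000 = 0.238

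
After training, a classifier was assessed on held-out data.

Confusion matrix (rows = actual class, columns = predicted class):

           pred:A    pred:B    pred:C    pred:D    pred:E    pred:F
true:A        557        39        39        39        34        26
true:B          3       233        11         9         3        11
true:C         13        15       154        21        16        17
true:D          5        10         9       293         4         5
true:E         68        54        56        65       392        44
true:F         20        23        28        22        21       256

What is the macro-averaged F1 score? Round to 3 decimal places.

Per-class F1 score (2·TP/(2·TP+FP+FN)):
  A: TP=557, FP=3+13+5+68+20=109, FN=39+39+39+34+26=177 → 1114/1400 = 0.7957
  B: TP=233, FP=39+15+10+54+23=141, FN=3+11+9+3+11=37 → 466/644 = 0.7236
  C: TP=154, FP=39+11+9+56+28=143, FN=13+15+21+16+17=82 → 308/533 = 0.5779
  D: TP=293, FP=39+9+21+65+22=156, FN=5+10+9+4+5=33 → 586/775 = 0.7561
  E: TP=392, FP=34+3+16+4+21=78, FN=68+54+56+65+44=287 → 784/1149 = 0.6823
  F: TP=256, FP=26+11+17+5+44=103, FN=20+23+28+22+21=114 → 512/729 = 0.7023
Macro-F1 score = mean = (0.7957 + 0.7236 + 0.5779 + 0.7561 + 0.6823 + 0.7023) / 6 = 0.706

0.706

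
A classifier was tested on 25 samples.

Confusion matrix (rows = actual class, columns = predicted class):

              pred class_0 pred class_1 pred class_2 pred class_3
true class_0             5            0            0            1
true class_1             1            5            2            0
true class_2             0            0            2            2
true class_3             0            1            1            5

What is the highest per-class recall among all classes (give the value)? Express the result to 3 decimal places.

0.833

Per-class recall (TP/(TP+FN)):
  class_0: TP=5, FN=0+0+1=1 → 5/6 = 0.8333
  class_1: TP=5, FN=1+2+0=3 → 5/8 = 0.6250
  class_2: TP=2, FN=0+0+2=2 → 2/4 = 0.5000
  class_3: TP=5, FN=0+1+1=2 → 5/7 = 0.7143
Highest is class 'class_0' with recall = 0.833.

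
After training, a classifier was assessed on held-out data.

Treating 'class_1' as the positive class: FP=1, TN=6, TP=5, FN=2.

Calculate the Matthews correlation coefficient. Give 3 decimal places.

MCC = (TP·TN − FP·FN) / √((TP+FP)(TP+FN)(TN+FP)(TN+FN))
Numerator = 5·6 − 1·2 = 28
Denominator = √(6·7·7·8) = √2352 = 48.4974
MCC = 28 / 48.4974 = 0.577

0.577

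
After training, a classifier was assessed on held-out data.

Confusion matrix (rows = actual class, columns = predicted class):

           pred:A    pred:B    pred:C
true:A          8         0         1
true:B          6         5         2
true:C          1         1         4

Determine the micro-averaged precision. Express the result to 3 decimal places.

Micro-averaging pools counts across classes: ΣTP=17, ΣFP=11, ΣFN=11.
Micro-precision = TP/(TP+FP) on pooled counts = 0.607 (equals overall accuracy in single-label multiclass).

0.607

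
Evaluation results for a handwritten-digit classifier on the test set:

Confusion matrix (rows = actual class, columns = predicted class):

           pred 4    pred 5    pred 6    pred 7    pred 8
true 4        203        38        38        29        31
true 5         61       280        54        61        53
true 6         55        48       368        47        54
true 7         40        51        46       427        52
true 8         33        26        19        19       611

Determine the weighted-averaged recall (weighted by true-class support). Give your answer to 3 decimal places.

0.688

Per-class recall (TP/(TP+FN)):
  4: TP=203, FN=38+38+29+31=136 → 203/339 = 0.5988
  5: TP=280, FN=61+54+61+53=229 → 280/509 = 0.5501
  6: TP=368, FN=55+48+47+54=204 → 368/572 = 0.6434
  7: TP=427, FN=40+51+46+52=189 → 427/616 = 0.6932
  8: TP=611, FN=33+26+19+19=97 → 611/708 = 0.8630
Weighted-recall = Σ (supportᵢ/N)·recallᵢ with N=2744: (339/2744)·0.5988 + (509/2744)·0.5501 + (572/2744)·0.6434 + (616/2744)·0.6932 + (708/2744)·0.8630 = 0.688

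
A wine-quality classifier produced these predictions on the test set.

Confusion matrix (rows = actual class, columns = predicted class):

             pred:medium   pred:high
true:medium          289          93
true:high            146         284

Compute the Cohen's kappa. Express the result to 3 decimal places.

0.414

Observed agreement pₒ = trace/N = 573/812 = 0.7057
Expected agreement pₑ = Σ (rowᵢ·colᵢ)/N² = (382·435 + 430·377)/812² = 0.4979
κ = (pₒ − pₑ)/(1 − pₑ) = (0.7057 − 0.4979)/(1 − 0.4979) = 0.414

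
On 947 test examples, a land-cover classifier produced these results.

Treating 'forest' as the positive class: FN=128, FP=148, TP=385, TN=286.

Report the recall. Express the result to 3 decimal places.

0.750

Recall = TP/(TP+FN) = 385/(385+128) = 385/513 = 0.750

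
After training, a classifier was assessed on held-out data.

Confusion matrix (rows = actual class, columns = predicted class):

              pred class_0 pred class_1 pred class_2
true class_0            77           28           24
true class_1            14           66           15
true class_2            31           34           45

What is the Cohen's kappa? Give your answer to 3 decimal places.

0.345

Observed agreement pₒ = trace/N = 188/334 = 0.5629
Expected agreement pₑ = Σ (rowᵢ·colᵢ)/N² = (129·122 + 95·128 + 110·84)/334² = 0.3329
κ = (pₒ − pₑ)/(1 − pₑ) = (0.5629 − 0.3329)/(1 − 0.3329) = 0.345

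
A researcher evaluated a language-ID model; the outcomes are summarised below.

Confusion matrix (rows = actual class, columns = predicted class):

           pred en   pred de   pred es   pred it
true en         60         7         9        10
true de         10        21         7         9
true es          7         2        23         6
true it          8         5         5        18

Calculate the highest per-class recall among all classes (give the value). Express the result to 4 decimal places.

0.6977

Per-class recall (TP/(TP+FN)):
  en: TP=60, FN=7+9+10=26 → 60/86 = 0.69767
  de: TP=21, FN=10+7+9=26 → 21/47 = 0.44681
  es: TP=23, FN=7+2+6=15 → 23/38 = 0.60526
  it: TP=18, FN=8+5+5=18 → 18/36 = 0.50000
Highest is class 'en' with recall = 0.6977.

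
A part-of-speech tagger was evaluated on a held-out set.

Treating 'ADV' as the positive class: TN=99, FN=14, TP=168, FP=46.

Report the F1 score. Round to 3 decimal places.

Precision = TP/(TP+FP) = 168/214 = 0.7850
Recall = TP/(TP+FN) = 168/182 = 0.9231
F1 = 2·TP/(2·TP+FP+FN) = 336/396 = 0.848

0.848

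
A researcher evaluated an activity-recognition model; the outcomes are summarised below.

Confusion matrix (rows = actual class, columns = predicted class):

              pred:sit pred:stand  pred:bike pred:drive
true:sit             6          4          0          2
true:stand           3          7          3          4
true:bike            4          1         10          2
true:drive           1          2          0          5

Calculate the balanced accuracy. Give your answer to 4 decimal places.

Balanced accuracy = mean of per-class recall.
  sit: recall = 6/12 = 0.50000
  stand: recall = 7/17 = 0.41176
  bike: recall = 10/17 = 0.58824
  drive: recall = 5/8 = 0.62500
Mean = (0.50000 + 0.41176 + 0.58824 + 0.62500) / 4 = 0.5313

0.5313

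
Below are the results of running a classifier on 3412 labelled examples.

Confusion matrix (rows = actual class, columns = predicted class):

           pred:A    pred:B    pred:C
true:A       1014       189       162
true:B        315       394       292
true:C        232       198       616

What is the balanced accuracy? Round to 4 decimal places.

Balanced accuracy = mean of per-class recall.
  A: recall = 1014/1365 = 0.74286
  B: recall = 394/1001 = 0.39361
  C: recall = 616/1046 = 0.58891
Mean = (0.74286 + 0.39361 + 0.58891) / 3 = 0.5751

0.5751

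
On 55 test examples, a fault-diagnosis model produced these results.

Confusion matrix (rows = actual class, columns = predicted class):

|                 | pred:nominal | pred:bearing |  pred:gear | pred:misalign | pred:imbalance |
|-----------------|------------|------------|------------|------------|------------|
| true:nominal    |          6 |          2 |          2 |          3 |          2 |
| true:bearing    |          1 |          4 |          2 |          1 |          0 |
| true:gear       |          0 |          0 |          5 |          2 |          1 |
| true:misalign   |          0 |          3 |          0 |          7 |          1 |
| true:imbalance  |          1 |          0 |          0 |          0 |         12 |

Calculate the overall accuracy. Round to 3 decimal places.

0.618

Accuracy = trace / total = (6+4+5+7+12=34) / 55 = 34/55 = 0.618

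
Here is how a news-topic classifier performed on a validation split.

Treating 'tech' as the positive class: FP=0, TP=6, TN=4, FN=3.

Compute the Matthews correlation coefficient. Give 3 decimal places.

0.617

MCC = (TP·TN − FP·FN) / √((TP+FP)(TP+FN)(TN+FP)(TN+FN))
Numerator = 6·4 − 0·3 = 24
Denominator = √(6·9·4·7) = √1512 = 38.8844
MCC = 24 / 38.8844 = 0.617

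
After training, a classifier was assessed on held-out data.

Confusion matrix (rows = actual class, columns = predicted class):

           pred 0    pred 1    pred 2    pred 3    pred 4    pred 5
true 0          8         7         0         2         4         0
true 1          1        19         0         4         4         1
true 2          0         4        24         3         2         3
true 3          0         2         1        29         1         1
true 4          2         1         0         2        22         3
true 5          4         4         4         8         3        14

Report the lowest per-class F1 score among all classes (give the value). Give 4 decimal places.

Per-class F1 score (2·TP/(2·TP+FP+FN)):
  0: TP=8, FP=1+0+0+2+4=7, FN=7+0+2+4+0=13 → 16/36 = 0.44444
  1: TP=19, FP=7+4+2+1+4=18, FN=1+0+4+4+1=10 → 38/66 = 0.57576
  2: TP=24, FP=0+0+1+0+4=5, FN=0+4+3+2+3=12 → 48/65 = 0.73846
  3: TP=29, FP=2+4+3+2+8=19, FN=0+2+1+1+1=5 → 58/82 = 0.70732
  4: TP=22, FP=4+4+2+1+3=14, FN=2+1+0+2+3=8 → 44/66 = 0.66667
  5: TP=14, FP=0+1+3+1+3=8, FN=4+4+4+8+3=23 → 28/59 = 0.47458
Lowest is class '0' with F1 score = 0.4444.

0.4444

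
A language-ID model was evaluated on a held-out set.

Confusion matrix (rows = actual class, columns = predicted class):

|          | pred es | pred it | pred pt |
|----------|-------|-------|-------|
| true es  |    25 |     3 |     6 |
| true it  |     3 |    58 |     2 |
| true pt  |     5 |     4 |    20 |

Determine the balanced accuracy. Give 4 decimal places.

0.7819

Balanced accuracy = mean of per-class recall.
  es: recall = 25/34 = 0.73529
  it: recall = 58/63 = 0.92063
  pt: recall = 20/29 = 0.68966
Mean = (0.73529 + 0.92063 + 0.68966) / 3 = 0.7819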